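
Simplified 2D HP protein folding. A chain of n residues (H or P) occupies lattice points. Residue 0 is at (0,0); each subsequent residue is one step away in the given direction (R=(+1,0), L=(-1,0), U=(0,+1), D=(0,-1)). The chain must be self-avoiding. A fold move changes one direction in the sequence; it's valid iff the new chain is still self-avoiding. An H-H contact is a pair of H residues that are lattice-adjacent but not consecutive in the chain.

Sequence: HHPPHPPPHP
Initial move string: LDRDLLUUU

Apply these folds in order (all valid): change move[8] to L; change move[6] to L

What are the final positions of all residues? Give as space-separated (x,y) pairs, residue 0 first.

Answer: (0,0) (-1,0) (-1,-1) (0,-1) (0,-2) (-1,-2) (-2,-2) (-3,-2) (-3,-1) (-4,-1)

Derivation:
Initial moves: LDRDLLUUU
Fold: move[8]->L => LDRDLLUUL (positions: [(0, 0), (-1, 0), (-1, -1), (0, -1), (0, -2), (-1, -2), (-2, -2), (-2, -1), (-2, 0), (-3, 0)])
Fold: move[6]->L => LDRDLLLUL (positions: [(0, 0), (-1, 0), (-1, -1), (0, -1), (0, -2), (-1, -2), (-2, -2), (-3, -2), (-3, -1), (-4, -1)])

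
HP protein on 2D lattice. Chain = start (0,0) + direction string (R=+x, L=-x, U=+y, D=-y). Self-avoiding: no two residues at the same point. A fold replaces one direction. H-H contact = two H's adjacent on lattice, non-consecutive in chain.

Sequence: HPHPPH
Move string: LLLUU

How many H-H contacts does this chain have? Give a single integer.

Positions: [(0, 0), (-1, 0), (-2, 0), (-3, 0), (-3, 1), (-3, 2)]
No H-H contacts found.

Answer: 0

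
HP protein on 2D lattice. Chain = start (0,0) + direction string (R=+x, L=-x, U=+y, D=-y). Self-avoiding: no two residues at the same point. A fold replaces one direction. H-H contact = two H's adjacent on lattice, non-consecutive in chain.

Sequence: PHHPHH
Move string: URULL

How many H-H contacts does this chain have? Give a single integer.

Answer: 1

Derivation:
Positions: [(0, 0), (0, 1), (1, 1), (1, 2), (0, 2), (-1, 2)]
H-H contact: residue 1 @(0,1) - residue 4 @(0, 2)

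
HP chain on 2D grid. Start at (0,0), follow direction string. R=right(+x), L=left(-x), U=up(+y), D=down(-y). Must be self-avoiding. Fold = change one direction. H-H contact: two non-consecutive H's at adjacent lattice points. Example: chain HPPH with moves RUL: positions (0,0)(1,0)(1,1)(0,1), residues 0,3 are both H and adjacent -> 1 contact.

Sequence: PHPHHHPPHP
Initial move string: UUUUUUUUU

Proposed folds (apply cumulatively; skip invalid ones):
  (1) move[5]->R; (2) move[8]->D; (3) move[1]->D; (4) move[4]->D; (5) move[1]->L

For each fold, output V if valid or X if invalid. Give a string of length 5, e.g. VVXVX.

Initial: UUUUUUUUU -> [(0, 0), (0, 1), (0, 2), (0, 3), (0, 4), (0, 5), (0, 6), (0, 7), (0, 8), (0, 9)]
Fold 1: move[5]->R => UUUUURUUU VALID
Fold 2: move[8]->D => UUUUURUUD INVALID (collision), skipped
Fold 3: move[1]->D => UDUUURUUU INVALID (collision), skipped
Fold 4: move[4]->D => UUUUDRUUU INVALID (collision), skipped
Fold 5: move[1]->L => ULUUURUUU VALID

Answer: VXXXV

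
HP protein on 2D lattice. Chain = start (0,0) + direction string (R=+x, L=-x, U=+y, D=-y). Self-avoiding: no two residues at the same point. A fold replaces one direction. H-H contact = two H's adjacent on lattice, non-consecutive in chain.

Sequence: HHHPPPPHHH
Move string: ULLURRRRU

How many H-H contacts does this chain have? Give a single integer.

Positions: [(0, 0), (0, 1), (-1, 1), (-2, 1), (-2, 2), (-1, 2), (0, 2), (1, 2), (2, 2), (2, 3)]
No H-H contacts found.

Answer: 0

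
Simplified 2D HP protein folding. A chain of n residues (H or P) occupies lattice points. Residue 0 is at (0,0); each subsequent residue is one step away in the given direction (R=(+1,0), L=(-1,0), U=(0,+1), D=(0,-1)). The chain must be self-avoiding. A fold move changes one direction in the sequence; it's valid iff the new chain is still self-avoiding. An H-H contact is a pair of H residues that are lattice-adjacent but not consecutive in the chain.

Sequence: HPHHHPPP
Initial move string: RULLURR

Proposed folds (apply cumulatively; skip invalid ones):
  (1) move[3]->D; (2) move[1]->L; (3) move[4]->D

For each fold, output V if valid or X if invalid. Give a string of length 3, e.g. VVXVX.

Answer: XXX

Derivation:
Initial: RULLURR -> [(0, 0), (1, 0), (1, 1), (0, 1), (-1, 1), (-1, 2), (0, 2), (1, 2)]
Fold 1: move[3]->D => RULDURR INVALID (collision), skipped
Fold 2: move[1]->L => RLLLURR INVALID (collision), skipped
Fold 3: move[4]->D => RULLDRR INVALID (collision), skipped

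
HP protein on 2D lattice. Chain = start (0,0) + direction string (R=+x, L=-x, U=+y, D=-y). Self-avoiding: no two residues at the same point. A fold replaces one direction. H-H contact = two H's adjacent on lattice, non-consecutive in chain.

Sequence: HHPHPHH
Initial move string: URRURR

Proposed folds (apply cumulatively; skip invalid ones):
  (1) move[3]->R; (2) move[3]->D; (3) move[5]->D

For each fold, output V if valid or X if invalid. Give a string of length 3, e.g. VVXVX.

Initial: URRURR -> [(0, 0), (0, 1), (1, 1), (2, 1), (2, 2), (3, 2), (4, 2)]
Fold 1: move[3]->R => URRRRR VALID
Fold 2: move[3]->D => URRDRR VALID
Fold 3: move[5]->D => URRDRD VALID

Answer: VVV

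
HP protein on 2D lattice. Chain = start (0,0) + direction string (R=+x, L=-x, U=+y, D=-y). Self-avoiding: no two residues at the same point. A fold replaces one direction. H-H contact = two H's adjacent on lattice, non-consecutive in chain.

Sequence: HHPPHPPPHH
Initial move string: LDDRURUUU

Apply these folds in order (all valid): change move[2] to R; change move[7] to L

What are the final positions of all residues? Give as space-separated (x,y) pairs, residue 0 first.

Initial moves: LDDRURUUU
Fold: move[2]->R => LDRRURUUU (positions: [(0, 0), (-1, 0), (-1, -1), (0, -1), (1, -1), (1, 0), (2, 0), (2, 1), (2, 2), (2, 3)])
Fold: move[7]->L => LDRRURULU (positions: [(0, 0), (-1, 0), (-1, -1), (0, -1), (1, -1), (1, 0), (2, 0), (2, 1), (1, 1), (1, 2)])

Answer: (0,0) (-1,0) (-1,-1) (0,-1) (1,-1) (1,0) (2,0) (2,1) (1,1) (1,2)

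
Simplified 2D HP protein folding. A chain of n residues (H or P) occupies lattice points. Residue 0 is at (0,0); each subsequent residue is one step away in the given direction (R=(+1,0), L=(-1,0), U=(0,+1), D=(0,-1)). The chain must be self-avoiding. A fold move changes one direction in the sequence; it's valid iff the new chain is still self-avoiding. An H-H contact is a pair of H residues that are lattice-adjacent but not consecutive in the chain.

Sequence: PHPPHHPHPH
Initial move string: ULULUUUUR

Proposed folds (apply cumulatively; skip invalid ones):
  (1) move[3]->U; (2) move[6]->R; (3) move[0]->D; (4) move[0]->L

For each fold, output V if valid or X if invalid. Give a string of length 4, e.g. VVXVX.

Answer: VVVV

Derivation:
Initial: ULULUUUUR -> [(0, 0), (0, 1), (-1, 1), (-1, 2), (-2, 2), (-2, 3), (-2, 4), (-2, 5), (-2, 6), (-1, 6)]
Fold 1: move[3]->U => ULUUUUUUR VALID
Fold 2: move[6]->R => ULUUUURUR VALID
Fold 3: move[0]->D => DLUUUURUR VALID
Fold 4: move[0]->L => LLUUUURUR VALID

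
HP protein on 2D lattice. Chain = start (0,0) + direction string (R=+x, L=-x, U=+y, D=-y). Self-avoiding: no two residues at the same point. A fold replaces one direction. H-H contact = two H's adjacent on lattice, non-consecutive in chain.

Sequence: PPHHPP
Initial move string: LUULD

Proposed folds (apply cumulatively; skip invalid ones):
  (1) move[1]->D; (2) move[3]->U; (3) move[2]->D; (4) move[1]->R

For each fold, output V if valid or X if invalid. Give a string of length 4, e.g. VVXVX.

Answer: XXXX

Derivation:
Initial: LUULD -> [(0, 0), (-1, 0), (-1, 1), (-1, 2), (-2, 2), (-2, 1)]
Fold 1: move[1]->D => LDULD INVALID (collision), skipped
Fold 2: move[3]->U => LUUUD INVALID (collision), skipped
Fold 3: move[2]->D => LUDLD INVALID (collision), skipped
Fold 4: move[1]->R => LRULD INVALID (collision), skipped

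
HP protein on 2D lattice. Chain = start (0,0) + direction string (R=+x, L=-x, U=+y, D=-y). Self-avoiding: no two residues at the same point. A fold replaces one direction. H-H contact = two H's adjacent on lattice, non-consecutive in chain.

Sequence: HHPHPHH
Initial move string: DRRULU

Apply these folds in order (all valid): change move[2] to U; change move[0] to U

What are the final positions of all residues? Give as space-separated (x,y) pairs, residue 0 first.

Initial moves: DRRULU
Fold: move[2]->U => DRUULU (positions: [(0, 0), (0, -1), (1, -1), (1, 0), (1, 1), (0, 1), (0, 2)])
Fold: move[0]->U => URUULU (positions: [(0, 0), (0, 1), (1, 1), (1, 2), (1, 3), (0, 3), (0, 4)])

Answer: (0,0) (0,1) (1,1) (1,2) (1,3) (0,3) (0,4)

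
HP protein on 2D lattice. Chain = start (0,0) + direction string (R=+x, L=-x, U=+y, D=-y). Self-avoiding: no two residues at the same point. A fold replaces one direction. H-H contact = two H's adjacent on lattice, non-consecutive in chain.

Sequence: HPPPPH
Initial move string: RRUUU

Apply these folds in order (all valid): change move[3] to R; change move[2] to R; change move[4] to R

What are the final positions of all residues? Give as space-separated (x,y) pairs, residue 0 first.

Answer: (0,0) (1,0) (2,0) (3,0) (4,0) (5,0)

Derivation:
Initial moves: RRUUU
Fold: move[3]->R => RRURU (positions: [(0, 0), (1, 0), (2, 0), (2, 1), (3, 1), (3, 2)])
Fold: move[2]->R => RRRRU (positions: [(0, 0), (1, 0), (2, 0), (3, 0), (4, 0), (4, 1)])
Fold: move[4]->R => RRRRR (positions: [(0, 0), (1, 0), (2, 0), (3, 0), (4, 0), (5, 0)])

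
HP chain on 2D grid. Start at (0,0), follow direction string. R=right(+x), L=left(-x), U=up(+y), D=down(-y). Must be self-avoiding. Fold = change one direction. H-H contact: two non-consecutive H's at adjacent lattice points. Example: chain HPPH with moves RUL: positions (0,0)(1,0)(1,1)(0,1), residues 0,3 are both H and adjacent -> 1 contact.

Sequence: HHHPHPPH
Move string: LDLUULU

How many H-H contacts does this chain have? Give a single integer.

Positions: [(0, 0), (-1, 0), (-1, -1), (-2, -1), (-2, 0), (-2, 1), (-3, 1), (-3, 2)]
H-H contact: residue 1 @(-1,0) - residue 4 @(-2, 0)

Answer: 1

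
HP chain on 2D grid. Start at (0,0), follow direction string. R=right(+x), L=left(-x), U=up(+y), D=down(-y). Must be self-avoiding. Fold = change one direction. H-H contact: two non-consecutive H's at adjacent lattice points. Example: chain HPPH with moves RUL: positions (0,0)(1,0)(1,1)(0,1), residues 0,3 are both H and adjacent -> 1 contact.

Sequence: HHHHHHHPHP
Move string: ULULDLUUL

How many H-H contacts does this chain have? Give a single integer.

Positions: [(0, 0), (0, 1), (-1, 1), (-1, 2), (-2, 2), (-2, 1), (-3, 1), (-3, 2), (-3, 3), (-4, 3)]
H-H contact: residue 2 @(-1,1) - residue 5 @(-2, 1)

Answer: 1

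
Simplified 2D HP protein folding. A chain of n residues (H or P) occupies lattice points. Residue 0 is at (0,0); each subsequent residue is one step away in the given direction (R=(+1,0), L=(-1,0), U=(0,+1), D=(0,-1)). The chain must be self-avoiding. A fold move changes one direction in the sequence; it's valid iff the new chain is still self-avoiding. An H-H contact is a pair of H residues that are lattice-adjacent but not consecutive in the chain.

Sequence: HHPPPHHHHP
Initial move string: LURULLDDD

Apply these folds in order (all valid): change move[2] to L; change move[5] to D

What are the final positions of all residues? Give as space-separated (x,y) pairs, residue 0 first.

Answer: (0,0) (-1,0) (-1,1) (-2,1) (-2,2) (-3,2) (-3,1) (-3,0) (-3,-1) (-3,-2)

Derivation:
Initial moves: LURULLDDD
Fold: move[2]->L => LULULLDDD (positions: [(0, 0), (-1, 0), (-1, 1), (-2, 1), (-2, 2), (-3, 2), (-4, 2), (-4, 1), (-4, 0), (-4, -1)])
Fold: move[5]->D => LULULDDDD (positions: [(0, 0), (-1, 0), (-1, 1), (-2, 1), (-2, 2), (-3, 2), (-3, 1), (-3, 0), (-3, -1), (-3, -2)])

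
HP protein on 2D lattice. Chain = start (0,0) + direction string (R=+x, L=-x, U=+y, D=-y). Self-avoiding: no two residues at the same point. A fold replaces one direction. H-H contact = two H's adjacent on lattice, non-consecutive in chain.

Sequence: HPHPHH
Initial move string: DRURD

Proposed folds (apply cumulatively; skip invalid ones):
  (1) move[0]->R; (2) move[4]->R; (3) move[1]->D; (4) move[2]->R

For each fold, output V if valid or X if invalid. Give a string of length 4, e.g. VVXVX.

Answer: VVXV

Derivation:
Initial: DRURD -> [(0, 0), (0, -1), (1, -1), (1, 0), (2, 0), (2, -1)]
Fold 1: move[0]->R => RRURD VALID
Fold 2: move[4]->R => RRURR VALID
Fold 3: move[1]->D => RDURR INVALID (collision), skipped
Fold 4: move[2]->R => RRRRR VALID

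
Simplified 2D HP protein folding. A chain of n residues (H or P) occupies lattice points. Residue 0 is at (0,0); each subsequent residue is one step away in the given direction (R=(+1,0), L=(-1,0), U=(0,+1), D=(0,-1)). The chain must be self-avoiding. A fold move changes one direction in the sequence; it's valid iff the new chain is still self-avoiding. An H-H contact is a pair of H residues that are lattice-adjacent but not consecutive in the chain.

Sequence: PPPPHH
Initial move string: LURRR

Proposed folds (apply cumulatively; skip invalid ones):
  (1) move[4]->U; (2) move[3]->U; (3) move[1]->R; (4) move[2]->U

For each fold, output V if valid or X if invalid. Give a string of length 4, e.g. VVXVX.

Answer: VVXV

Derivation:
Initial: LURRR -> [(0, 0), (-1, 0), (-1, 1), (0, 1), (1, 1), (2, 1)]
Fold 1: move[4]->U => LURRU VALID
Fold 2: move[3]->U => LURUU VALID
Fold 3: move[1]->R => LRRUU INVALID (collision), skipped
Fold 4: move[2]->U => LUUUU VALID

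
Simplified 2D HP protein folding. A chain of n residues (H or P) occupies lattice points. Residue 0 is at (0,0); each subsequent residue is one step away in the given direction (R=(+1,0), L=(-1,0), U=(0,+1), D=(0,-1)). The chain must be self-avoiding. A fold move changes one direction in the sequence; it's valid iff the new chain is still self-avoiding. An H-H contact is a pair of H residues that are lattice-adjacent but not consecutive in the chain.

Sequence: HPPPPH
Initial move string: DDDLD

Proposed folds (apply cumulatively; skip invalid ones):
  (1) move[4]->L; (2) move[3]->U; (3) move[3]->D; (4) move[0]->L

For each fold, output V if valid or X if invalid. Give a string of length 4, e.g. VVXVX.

Initial: DDDLD -> [(0, 0), (0, -1), (0, -2), (0, -3), (-1, -3), (-1, -4)]
Fold 1: move[4]->L => DDDLL VALID
Fold 2: move[3]->U => DDDUL INVALID (collision), skipped
Fold 3: move[3]->D => DDDDL VALID
Fold 4: move[0]->L => LDDDL VALID

Answer: VXVV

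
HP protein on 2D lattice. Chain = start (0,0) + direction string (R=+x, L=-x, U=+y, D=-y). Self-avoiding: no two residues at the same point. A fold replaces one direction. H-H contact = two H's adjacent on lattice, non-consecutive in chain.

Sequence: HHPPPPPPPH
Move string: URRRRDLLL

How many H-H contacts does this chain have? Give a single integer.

Answer: 1

Derivation:
Positions: [(0, 0), (0, 1), (1, 1), (2, 1), (3, 1), (4, 1), (4, 0), (3, 0), (2, 0), (1, 0)]
H-H contact: residue 0 @(0,0) - residue 9 @(1, 0)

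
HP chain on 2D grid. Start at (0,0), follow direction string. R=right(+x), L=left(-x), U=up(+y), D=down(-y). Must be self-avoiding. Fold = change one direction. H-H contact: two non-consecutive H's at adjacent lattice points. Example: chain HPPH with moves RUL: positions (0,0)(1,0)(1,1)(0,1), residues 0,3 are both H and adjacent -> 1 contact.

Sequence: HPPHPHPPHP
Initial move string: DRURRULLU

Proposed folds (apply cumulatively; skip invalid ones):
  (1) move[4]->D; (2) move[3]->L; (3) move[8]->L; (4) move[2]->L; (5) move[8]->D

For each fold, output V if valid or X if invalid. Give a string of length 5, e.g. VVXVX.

Initial: DRURRULLU -> [(0, 0), (0, -1), (1, -1), (1, 0), (2, 0), (3, 0), (3, 1), (2, 1), (1, 1), (1, 2)]
Fold 1: move[4]->D => DRURDULLU INVALID (collision), skipped
Fold 2: move[3]->L => DRULRULLU INVALID (collision), skipped
Fold 3: move[8]->L => DRURRULLL VALID
Fold 4: move[2]->L => DRLRRULLL INVALID (collision), skipped
Fold 5: move[8]->D => DRURRULLD INVALID (collision), skipped

Answer: XXVXX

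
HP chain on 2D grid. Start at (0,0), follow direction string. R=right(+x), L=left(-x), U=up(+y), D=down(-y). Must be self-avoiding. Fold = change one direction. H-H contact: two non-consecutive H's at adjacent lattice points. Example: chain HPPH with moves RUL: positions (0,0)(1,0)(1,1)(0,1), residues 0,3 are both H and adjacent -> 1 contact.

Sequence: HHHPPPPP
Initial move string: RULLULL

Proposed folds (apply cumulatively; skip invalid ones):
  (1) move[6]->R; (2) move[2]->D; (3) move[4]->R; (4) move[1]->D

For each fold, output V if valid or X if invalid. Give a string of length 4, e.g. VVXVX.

Answer: XXXV

Derivation:
Initial: RULLULL -> [(0, 0), (1, 0), (1, 1), (0, 1), (-1, 1), (-1, 2), (-2, 2), (-3, 2)]
Fold 1: move[6]->R => RULLULR INVALID (collision), skipped
Fold 2: move[2]->D => RUDLULL INVALID (collision), skipped
Fold 3: move[4]->R => RULLRLL INVALID (collision), skipped
Fold 4: move[1]->D => RDLLULL VALID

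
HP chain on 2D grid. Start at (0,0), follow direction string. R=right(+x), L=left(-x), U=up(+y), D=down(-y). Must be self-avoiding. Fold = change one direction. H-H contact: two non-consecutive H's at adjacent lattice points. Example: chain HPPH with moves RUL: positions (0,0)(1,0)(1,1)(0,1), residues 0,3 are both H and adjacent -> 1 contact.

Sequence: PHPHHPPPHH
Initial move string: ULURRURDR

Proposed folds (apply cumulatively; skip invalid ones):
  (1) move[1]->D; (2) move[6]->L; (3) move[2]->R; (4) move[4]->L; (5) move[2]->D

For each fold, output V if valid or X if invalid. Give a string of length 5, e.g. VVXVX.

Answer: XXXXX

Derivation:
Initial: ULURRURDR -> [(0, 0), (0, 1), (-1, 1), (-1, 2), (0, 2), (1, 2), (1, 3), (2, 3), (2, 2), (3, 2)]
Fold 1: move[1]->D => UDURRURDR INVALID (collision), skipped
Fold 2: move[6]->L => ULURRULDR INVALID (collision), skipped
Fold 3: move[2]->R => ULRRRURDR INVALID (collision), skipped
Fold 4: move[4]->L => ULURLURDR INVALID (collision), skipped
Fold 5: move[2]->D => ULDRRURDR INVALID (collision), skipped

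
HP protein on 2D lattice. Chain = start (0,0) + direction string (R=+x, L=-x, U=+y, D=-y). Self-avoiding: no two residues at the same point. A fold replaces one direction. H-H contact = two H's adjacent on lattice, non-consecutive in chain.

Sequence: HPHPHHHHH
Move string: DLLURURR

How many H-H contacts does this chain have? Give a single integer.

Answer: 3

Derivation:
Positions: [(0, 0), (0, -1), (-1, -1), (-2, -1), (-2, 0), (-1, 0), (-1, 1), (0, 1), (1, 1)]
H-H contact: residue 0 @(0,0) - residue 5 @(-1, 0)
H-H contact: residue 0 @(0,0) - residue 7 @(0, 1)
H-H contact: residue 2 @(-1,-1) - residue 5 @(-1, 0)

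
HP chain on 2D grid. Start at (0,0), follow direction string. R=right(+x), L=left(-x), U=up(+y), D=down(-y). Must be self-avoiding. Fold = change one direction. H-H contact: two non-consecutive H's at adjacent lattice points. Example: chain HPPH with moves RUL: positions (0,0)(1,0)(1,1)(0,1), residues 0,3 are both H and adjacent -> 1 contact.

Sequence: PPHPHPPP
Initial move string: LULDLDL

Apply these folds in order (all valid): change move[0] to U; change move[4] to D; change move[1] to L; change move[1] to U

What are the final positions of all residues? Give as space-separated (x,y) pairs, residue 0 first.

Answer: (0,0) (0,1) (0,2) (-1,2) (-1,1) (-1,0) (-1,-1) (-2,-1)

Derivation:
Initial moves: LULDLDL
Fold: move[0]->U => UULDLDL (positions: [(0, 0), (0, 1), (0, 2), (-1, 2), (-1, 1), (-2, 1), (-2, 0), (-3, 0)])
Fold: move[4]->D => UULDDDL (positions: [(0, 0), (0, 1), (0, 2), (-1, 2), (-1, 1), (-1, 0), (-1, -1), (-2, -1)])
Fold: move[1]->L => ULLDDDL (positions: [(0, 0), (0, 1), (-1, 1), (-2, 1), (-2, 0), (-2, -1), (-2, -2), (-3, -2)])
Fold: move[1]->U => UULDDDL (positions: [(0, 0), (0, 1), (0, 2), (-1, 2), (-1, 1), (-1, 0), (-1, -1), (-2, -1)])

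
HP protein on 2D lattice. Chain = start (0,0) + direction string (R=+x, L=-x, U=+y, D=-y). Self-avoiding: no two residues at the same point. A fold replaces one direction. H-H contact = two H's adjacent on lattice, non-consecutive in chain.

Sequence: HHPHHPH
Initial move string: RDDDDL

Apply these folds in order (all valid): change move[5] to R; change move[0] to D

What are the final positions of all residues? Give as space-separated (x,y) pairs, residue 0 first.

Initial moves: RDDDDL
Fold: move[5]->R => RDDDDR (positions: [(0, 0), (1, 0), (1, -1), (1, -2), (1, -3), (1, -4), (2, -4)])
Fold: move[0]->D => DDDDDR (positions: [(0, 0), (0, -1), (0, -2), (0, -3), (0, -4), (0, -5), (1, -5)])

Answer: (0,0) (0,-1) (0,-2) (0,-3) (0,-4) (0,-5) (1,-5)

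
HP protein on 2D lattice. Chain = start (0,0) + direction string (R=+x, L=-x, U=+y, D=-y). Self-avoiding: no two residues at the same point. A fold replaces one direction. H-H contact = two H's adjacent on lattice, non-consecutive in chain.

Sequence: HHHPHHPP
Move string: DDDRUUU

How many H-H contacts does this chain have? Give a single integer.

Answer: 1

Derivation:
Positions: [(0, 0), (0, -1), (0, -2), (0, -3), (1, -3), (1, -2), (1, -1), (1, 0)]
H-H contact: residue 2 @(0,-2) - residue 5 @(1, -2)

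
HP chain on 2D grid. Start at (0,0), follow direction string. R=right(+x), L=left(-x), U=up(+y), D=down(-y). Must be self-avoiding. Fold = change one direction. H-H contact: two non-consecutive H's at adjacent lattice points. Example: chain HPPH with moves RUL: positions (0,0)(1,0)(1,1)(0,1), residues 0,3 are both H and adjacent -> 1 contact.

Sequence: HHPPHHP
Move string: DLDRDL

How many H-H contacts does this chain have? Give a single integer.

Positions: [(0, 0), (0, -1), (-1, -1), (-1, -2), (0, -2), (0, -3), (-1, -3)]
H-H contact: residue 1 @(0,-1) - residue 4 @(0, -2)

Answer: 1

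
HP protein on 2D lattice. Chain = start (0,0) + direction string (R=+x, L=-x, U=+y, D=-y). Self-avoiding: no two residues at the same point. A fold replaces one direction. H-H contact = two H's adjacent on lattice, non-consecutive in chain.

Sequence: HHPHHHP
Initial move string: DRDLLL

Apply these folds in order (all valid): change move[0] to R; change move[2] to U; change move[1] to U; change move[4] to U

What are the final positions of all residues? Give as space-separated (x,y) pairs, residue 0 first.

Initial moves: DRDLLL
Fold: move[0]->R => RRDLLL (positions: [(0, 0), (1, 0), (2, 0), (2, -1), (1, -1), (0, -1), (-1, -1)])
Fold: move[2]->U => RRULLL (positions: [(0, 0), (1, 0), (2, 0), (2, 1), (1, 1), (0, 1), (-1, 1)])
Fold: move[1]->U => RUULLL (positions: [(0, 0), (1, 0), (1, 1), (1, 2), (0, 2), (-1, 2), (-2, 2)])
Fold: move[4]->U => RUULUL (positions: [(0, 0), (1, 0), (1, 1), (1, 2), (0, 2), (0, 3), (-1, 3)])

Answer: (0,0) (1,0) (1,1) (1,2) (0,2) (0,3) (-1,3)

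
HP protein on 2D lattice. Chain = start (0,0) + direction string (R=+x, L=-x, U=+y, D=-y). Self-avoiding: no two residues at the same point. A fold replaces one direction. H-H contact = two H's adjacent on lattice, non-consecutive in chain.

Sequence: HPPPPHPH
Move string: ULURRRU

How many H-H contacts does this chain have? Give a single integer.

Answer: 0

Derivation:
Positions: [(0, 0), (0, 1), (-1, 1), (-1, 2), (0, 2), (1, 2), (2, 2), (2, 3)]
No H-H contacts found.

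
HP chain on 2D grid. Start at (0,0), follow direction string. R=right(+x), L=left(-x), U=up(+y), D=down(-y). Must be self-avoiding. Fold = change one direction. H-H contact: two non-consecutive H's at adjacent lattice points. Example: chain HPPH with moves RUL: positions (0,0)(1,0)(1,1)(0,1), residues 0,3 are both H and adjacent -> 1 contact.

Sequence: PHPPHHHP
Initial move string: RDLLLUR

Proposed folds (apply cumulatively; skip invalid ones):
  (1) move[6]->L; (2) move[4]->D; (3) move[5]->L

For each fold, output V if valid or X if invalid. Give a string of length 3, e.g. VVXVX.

Answer: VXV

Derivation:
Initial: RDLLLUR -> [(0, 0), (1, 0), (1, -1), (0, -1), (-1, -1), (-2, -1), (-2, 0), (-1, 0)]
Fold 1: move[6]->L => RDLLLUL VALID
Fold 2: move[4]->D => RDLLDUL INVALID (collision), skipped
Fold 3: move[5]->L => RDLLLLL VALID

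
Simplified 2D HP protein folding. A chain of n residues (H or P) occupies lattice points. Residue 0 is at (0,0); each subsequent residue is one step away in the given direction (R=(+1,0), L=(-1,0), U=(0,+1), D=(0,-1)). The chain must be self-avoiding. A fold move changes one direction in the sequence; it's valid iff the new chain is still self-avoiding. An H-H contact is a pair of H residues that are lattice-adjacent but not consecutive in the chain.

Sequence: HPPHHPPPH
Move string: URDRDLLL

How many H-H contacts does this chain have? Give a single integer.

Answer: 1

Derivation:
Positions: [(0, 0), (0, 1), (1, 1), (1, 0), (2, 0), (2, -1), (1, -1), (0, -1), (-1, -1)]
H-H contact: residue 0 @(0,0) - residue 3 @(1, 0)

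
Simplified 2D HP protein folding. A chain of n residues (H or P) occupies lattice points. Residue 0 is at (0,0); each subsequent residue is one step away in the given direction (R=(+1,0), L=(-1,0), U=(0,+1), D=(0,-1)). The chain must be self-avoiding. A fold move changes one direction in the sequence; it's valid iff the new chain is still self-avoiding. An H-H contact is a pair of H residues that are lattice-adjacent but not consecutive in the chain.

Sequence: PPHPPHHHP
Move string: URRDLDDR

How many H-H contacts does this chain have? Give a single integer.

Answer: 1

Derivation:
Positions: [(0, 0), (0, 1), (1, 1), (2, 1), (2, 0), (1, 0), (1, -1), (1, -2), (2, -2)]
H-H contact: residue 2 @(1,1) - residue 5 @(1, 0)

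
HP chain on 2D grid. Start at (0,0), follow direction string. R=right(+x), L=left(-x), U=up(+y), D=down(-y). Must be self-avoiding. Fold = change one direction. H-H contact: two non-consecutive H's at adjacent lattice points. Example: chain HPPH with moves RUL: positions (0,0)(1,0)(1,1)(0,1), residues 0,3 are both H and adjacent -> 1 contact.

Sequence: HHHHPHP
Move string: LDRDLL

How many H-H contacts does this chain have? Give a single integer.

Positions: [(0, 0), (-1, 0), (-1, -1), (0, -1), (0, -2), (-1, -2), (-2, -2)]
H-H contact: residue 0 @(0,0) - residue 3 @(0, -1)
H-H contact: residue 2 @(-1,-1) - residue 5 @(-1, -2)

Answer: 2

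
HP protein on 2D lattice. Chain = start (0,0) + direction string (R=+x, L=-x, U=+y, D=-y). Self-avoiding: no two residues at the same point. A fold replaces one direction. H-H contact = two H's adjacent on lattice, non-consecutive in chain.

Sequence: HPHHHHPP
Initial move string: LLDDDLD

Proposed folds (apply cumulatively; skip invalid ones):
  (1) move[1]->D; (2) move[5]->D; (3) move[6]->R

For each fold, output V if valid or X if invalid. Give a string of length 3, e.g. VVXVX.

Initial: LLDDDLD -> [(0, 0), (-1, 0), (-2, 0), (-2, -1), (-2, -2), (-2, -3), (-3, -3), (-3, -4)]
Fold 1: move[1]->D => LDDDDLD VALID
Fold 2: move[5]->D => LDDDDDD VALID
Fold 3: move[6]->R => LDDDDDR VALID

Answer: VVV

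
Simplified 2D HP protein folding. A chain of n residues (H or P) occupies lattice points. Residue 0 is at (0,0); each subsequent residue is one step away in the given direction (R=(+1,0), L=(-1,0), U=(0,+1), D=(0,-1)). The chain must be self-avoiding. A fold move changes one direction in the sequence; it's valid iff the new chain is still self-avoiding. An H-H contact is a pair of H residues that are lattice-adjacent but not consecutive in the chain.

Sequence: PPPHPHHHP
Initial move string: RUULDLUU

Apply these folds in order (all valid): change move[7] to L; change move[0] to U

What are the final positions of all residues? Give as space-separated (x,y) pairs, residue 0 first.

Initial moves: RUULDLUU
Fold: move[7]->L => RUULDLUL (positions: [(0, 0), (1, 0), (1, 1), (1, 2), (0, 2), (0, 1), (-1, 1), (-1, 2), (-2, 2)])
Fold: move[0]->U => UUULDLUL (positions: [(0, 0), (0, 1), (0, 2), (0, 3), (-1, 3), (-1, 2), (-2, 2), (-2, 3), (-3, 3)])

Answer: (0,0) (0,1) (0,2) (0,3) (-1,3) (-1,2) (-2,2) (-2,3) (-3,3)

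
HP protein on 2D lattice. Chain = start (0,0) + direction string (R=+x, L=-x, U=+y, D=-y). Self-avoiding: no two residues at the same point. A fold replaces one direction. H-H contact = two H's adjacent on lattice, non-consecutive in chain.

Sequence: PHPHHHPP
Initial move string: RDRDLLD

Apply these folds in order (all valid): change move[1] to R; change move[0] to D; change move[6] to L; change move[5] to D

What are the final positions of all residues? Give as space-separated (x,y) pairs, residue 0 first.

Answer: (0,0) (0,-1) (1,-1) (2,-1) (2,-2) (1,-2) (1,-3) (0,-3)

Derivation:
Initial moves: RDRDLLD
Fold: move[1]->R => RRRDLLD (positions: [(0, 0), (1, 0), (2, 0), (3, 0), (3, -1), (2, -1), (1, -1), (1, -2)])
Fold: move[0]->D => DRRDLLD (positions: [(0, 0), (0, -1), (1, -1), (2, -1), (2, -2), (1, -2), (0, -2), (0, -3)])
Fold: move[6]->L => DRRDLLL (positions: [(0, 0), (0, -1), (1, -1), (2, -1), (2, -2), (1, -2), (0, -2), (-1, -2)])
Fold: move[5]->D => DRRDLDL (positions: [(0, 0), (0, -1), (1, -1), (2, -1), (2, -2), (1, -2), (1, -3), (0, -3)])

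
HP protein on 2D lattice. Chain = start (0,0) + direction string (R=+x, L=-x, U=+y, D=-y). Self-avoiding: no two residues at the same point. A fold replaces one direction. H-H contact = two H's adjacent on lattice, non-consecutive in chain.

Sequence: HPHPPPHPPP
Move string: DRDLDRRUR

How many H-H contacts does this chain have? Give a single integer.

Positions: [(0, 0), (0, -1), (1, -1), (1, -2), (0, -2), (0, -3), (1, -3), (2, -3), (2, -2), (3, -2)]
No H-H contacts found.

Answer: 0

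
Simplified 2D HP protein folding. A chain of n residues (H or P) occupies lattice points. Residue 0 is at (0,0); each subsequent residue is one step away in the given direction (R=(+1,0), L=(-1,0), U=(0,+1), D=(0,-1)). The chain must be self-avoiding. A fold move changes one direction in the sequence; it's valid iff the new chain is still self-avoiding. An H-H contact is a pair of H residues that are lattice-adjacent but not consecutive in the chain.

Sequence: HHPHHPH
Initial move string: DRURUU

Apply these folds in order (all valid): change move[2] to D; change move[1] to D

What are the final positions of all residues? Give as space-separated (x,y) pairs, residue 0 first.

Answer: (0,0) (0,-1) (0,-2) (0,-3) (1,-3) (1,-2) (1,-1)

Derivation:
Initial moves: DRURUU
Fold: move[2]->D => DRDRUU (positions: [(0, 0), (0, -1), (1, -1), (1, -2), (2, -2), (2, -1), (2, 0)])
Fold: move[1]->D => DDDRUU (positions: [(0, 0), (0, -1), (0, -2), (0, -3), (1, -3), (1, -2), (1, -1)])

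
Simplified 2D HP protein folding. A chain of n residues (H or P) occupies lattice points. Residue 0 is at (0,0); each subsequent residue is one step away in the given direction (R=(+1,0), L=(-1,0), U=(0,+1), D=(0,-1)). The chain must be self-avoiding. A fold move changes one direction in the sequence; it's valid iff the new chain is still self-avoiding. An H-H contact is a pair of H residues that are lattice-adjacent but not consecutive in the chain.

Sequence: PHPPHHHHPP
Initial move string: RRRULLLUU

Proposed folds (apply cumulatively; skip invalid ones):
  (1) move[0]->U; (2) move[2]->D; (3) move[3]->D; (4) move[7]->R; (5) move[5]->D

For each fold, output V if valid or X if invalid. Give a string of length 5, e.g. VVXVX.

Answer: VXXXX

Derivation:
Initial: RRRULLLUU -> [(0, 0), (1, 0), (2, 0), (3, 0), (3, 1), (2, 1), (1, 1), (0, 1), (0, 2), (0, 3)]
Fold 1: move[0]->U => URRULLLUU VALID
Fold 2: move[2]->D => URDULLLUU INVALID (collision), skipped
Fold 3: move[3]->D => URRDLLLUU INVALID (collision), skipped
Fold 4: move[7]->R => URRULLLRU INVALID (collision), skipped
Fold 5: move[5]->D => URRULDLUU INVALID (collision), skipped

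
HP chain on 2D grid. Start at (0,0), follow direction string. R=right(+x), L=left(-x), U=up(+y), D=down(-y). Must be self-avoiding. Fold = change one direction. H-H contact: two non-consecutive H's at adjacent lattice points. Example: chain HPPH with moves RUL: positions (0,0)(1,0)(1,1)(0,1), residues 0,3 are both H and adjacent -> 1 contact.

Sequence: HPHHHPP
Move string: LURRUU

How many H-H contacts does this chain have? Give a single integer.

Answer: 1

Derivation:
Positions: [(0, 0), (-1, 0), (-1, 1), (0, 1), (1, 1), (1, 2), (1, 3)]
H-H contact: residue 0 @(0,0) - residue 3 @(0, 1)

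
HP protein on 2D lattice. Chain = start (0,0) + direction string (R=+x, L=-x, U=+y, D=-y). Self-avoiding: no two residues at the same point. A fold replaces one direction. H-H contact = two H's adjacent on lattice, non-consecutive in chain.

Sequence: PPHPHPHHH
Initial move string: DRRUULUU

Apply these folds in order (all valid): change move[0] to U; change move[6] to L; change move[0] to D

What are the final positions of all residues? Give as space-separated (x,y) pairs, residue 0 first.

Answer: (0,0) (0,-1) (1,-1) (2,-1) (2,0) (2,1) (1,1) (0,1) (0,2)

Derivation:
Initial moves: DRRUULUU
Fold: move[0]->U => URRUULUU (positions: [(0, 0), (0, 1), (1, 1), (2, 1), (2, 2), (2, 3), (1, 3), (1, 4), (1, 5)])
Fold: move[6]->L => URRUULLU (positions: [(0, 0), (0, 1), (1, 1), (2, 1), (2, 2), (2, 3), (1, 3), (0, 3), (0, 4)])
Fold: move[0]->D => DRRUULLU (positions: [(0, 0), (0, -1), (1, -1), (2, -1), (2, 0), (2, 1), (1, 1), (0, 1), (0, 2)])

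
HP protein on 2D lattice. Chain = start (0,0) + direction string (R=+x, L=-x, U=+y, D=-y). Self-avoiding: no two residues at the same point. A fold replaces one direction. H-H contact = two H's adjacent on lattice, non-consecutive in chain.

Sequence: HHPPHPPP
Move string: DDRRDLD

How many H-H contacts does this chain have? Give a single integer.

Positions: [(0, 0), (0, -1), (0, -2), (1, -2), (2, -2), (2, -3), (1, -3), (1, -4)]
No H-H contacts found.

Answer: 0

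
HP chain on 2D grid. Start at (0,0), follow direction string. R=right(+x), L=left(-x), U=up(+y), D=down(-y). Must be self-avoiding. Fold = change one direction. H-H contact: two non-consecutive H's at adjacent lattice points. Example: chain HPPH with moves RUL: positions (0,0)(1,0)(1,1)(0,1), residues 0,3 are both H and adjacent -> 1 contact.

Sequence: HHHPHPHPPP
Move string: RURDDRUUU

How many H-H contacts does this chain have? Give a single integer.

Positions: [(0, 0), (1, 0), (1, 1), (2, 1), (2, 0), (2, -1), (3, -1), (3, 0), (3, 1), (3, 2)]
H-H contact: residue 1 @(1,0) - residue 4 @(2, 0)

Answer: 1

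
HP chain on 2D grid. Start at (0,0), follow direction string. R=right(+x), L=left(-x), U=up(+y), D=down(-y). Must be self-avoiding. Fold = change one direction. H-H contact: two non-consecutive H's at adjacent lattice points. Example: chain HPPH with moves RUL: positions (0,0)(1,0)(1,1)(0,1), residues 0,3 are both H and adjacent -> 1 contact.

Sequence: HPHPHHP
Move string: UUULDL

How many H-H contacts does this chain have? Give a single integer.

Answer: 1

Derivation:
Positions: [(0, 0), (0, 1), (0, 2), (0, 3), (-1, 3), (-1, 2), (-2, 2)]
H-H contact: residue 2 @(0,2) - residue 5 @(-1, 2)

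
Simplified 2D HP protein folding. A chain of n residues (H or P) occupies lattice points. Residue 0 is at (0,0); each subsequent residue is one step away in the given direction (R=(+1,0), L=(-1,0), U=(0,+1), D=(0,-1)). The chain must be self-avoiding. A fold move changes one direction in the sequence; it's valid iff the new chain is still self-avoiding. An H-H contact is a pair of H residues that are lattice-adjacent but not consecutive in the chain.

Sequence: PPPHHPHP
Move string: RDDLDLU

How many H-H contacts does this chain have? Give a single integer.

Positions: [(0, 0), (1, 0), (1, -1), (1, -2), (0, -2), (0, -3), (-1, -3), (-1, -2)]
No H-H contacts found.

Answer: 0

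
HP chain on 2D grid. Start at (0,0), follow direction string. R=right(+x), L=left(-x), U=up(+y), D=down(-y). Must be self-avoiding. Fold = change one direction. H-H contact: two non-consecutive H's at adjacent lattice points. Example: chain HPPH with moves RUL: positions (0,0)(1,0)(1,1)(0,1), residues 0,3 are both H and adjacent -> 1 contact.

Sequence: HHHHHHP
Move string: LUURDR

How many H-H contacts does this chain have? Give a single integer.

Positions: [(0, 0), (-1, 0), (-1, 1), (-1, 2), (0, 2), (0, 1), (1, 1)]
H-H contact: residue 0 @(0,0) - residue 5 @(0, 1)
H-H contact: residue 2 @(-1,1) - residue 5 @(0, 1)

Answer: 2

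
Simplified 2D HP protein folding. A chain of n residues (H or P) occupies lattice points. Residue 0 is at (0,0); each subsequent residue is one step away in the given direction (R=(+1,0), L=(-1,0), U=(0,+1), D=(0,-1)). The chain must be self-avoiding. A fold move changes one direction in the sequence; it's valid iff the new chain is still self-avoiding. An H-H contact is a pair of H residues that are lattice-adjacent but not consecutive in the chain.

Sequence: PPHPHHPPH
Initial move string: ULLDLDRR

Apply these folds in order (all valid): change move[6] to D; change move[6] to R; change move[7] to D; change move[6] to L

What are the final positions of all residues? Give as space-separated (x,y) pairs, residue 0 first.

Answer: (0,0) (0,1) (-1,1) (-2,1) (-2,0) (-3,0) (-3,-1) (-4,-1) (-4,-2)

Derivation:
Initial moves: ULLDLDRR
Fold: move[6]->D => ULLDLDDR (positions: [(0, 0), (0, 1), (-1, 1), (-2, 1), (-2, 0), (-3, 0), (-3, -1), (-3, -2), (-2, -2)])
Fold: move[6]->R => ULLDLDRR (positions: [(0, 0), (0, 1), (-1, 1), (-2, 1), (-2, 0), (-3, 0), (-3, -1), (-2, -1), (-1, -1)])
Fold: move[7]->D => ULLDLDRD (positions: [(0, 0), (0, 1), (-1, 1), (-2, 1), (-2, 0), (-3, 0), (-3, -1), (-2, -1), (-2, -2)])
Fold: move[6]->L => ULLDLDLD (positions: [(0, 0), (0, 1), (-1, 1), (-2, 1), (-2, 0), (-3, 0), (-3, -1), (-4, -1), (-4, -2)])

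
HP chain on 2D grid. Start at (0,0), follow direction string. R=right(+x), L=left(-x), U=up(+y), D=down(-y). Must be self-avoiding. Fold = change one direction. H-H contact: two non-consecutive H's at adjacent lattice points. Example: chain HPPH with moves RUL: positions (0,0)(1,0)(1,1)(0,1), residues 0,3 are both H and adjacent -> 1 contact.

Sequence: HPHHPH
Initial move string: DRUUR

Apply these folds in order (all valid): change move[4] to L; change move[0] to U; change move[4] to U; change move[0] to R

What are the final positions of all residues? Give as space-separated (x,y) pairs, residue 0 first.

Answer: (0,0) (1,0) (2,0) (2,1) (2,2) (2,3)

Derivation:
Initial moves: DRUUR
Fold: move[4]->L => DRUUL (positions: [(0, 0), (0, -1), (1, -1), (1, 0), (1, 1), (0, 1)])
Fold: move[0]->U => URUUL (positions: [(0, 0), (0, 1), (1, 1), (1, 2), (1, 3), (0, 3)])
Fold: move[4]->U => URUUU (positions: [(0, 0), (0, 1), (1, 1), (1, 2), (1, 3), (1, 4)])
Fold: move[0]->R => RRUUU (positions: [(0, 0), (1, 0), (2, 0), (2, 1), (2, 2), (2, 3)])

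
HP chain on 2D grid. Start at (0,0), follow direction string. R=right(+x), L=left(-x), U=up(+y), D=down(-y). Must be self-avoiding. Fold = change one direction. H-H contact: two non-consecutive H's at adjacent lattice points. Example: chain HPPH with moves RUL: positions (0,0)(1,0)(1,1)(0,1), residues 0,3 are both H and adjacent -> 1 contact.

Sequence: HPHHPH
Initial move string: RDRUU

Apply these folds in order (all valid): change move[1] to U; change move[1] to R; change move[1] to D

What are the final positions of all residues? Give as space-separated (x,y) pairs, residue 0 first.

Initial moves: RDRUU
Fold: move[1]->U => RURUU (positions: [(0, 0), (1, 0), (1, 1), (2, 1), (2, 2), (2, 3)])
Fold: move[1]->R => RRRUU (positions: [(0, 0), (1, 0), (2, 0), (3, 0), (3, 1), (3, 2)])
Fold: move[1]->D => RDRUU (positions: [(0, 0), (1, 0), (1, -1), (2, -1), (2, 0), (2, 1)])

Answer: (0,0) (1,0) (1,-1) (2,-1) (2,0) (2,1)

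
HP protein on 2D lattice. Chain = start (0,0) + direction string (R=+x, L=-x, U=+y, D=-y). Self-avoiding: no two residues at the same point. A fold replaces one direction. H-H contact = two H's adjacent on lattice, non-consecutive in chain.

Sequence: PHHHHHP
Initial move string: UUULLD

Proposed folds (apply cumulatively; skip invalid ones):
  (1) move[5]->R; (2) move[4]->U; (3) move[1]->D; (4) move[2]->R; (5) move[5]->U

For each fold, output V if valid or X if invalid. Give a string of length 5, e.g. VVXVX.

Initial: UUULLD -> [(0, 0), (0, 1), (0, 2), (0, 3), (-1, 3), (-2, 3), (-2, 2)]
Fold 1: move[5]->R => UUULLR INVALID (collision), skipped
Fold 2: move[4]->U => UUULUD INVALID (collision), skipped
Fold 3: move[1]->D => UDULLD INVALID (collision), skipped
Fold 4: move[2]->R => UURLLD INVALID (collision), skipped
Fold 5: move[5]->U => UUULLU VALID

Answer: XXXXV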